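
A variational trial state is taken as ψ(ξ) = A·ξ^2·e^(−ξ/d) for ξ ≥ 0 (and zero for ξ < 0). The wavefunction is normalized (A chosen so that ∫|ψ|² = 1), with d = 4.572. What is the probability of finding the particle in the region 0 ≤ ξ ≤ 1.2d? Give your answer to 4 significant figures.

|ψ|² is the probability density, so P = ∫_{0}^{1.2d} |ψ|² dξ.
With A² fixed by ∫|ψ|² = 1, i.e. A² = (3·d^5/4)^(−1), substitute and integrate.
Substituting u = ξ/d, A² and the length scale cancel in the ratio: P = ∫_{0}^{1.2} u^4·e^(-2·u) du / ∫_{0}^{∞} u^4·e^(-2·u) du.
An antiderivative of u^4·e^(-2·u) is -(u^4/2 + u^3 + 3·u^2/2 + 3·u/2 + 3/4)·e^(-2·u); evaluating from 0 to 1.2 gives ≈ 0.0719014, while the full integral is 3/4.
This works out to P = 0.095869.

P ≈ 0.09587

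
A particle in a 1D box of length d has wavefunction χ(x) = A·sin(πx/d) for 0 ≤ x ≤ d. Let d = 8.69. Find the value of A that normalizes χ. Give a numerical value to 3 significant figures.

A ≈ 0.480

Normalization requires ∫|χ|² dx = 1, integrated from 0 to d.
Carrying out the integral gives A² · d/2.
Plugging in d = 8.69 yields A = 0.4797.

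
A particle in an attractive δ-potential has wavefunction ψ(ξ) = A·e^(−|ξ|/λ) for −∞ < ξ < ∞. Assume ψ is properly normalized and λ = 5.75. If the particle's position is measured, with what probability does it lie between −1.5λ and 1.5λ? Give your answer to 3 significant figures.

P ≈ 0.950

P = ∫_{−1.5λ}^{1.5λ} |ψ(ξ)|² dξ.
The normalization integral ∫|ψ|²dξ over the whole domain equals λ·A², and A² cancels in the ratio.
By symmetry take twice the ξ ≥ 0 contribution in numerator and denominator; the 2's cancel. Substituting u = ξ/λ, A² and the length scale cancel in the ratio: P = ∫_{0}^{1.5} e^(-2·u) du / ∫_{0}^{∞} e^(-2·u) du.
With ∫ e^(-2·u) du = -e^(-2·u)/2 + C, the region integral is 1/2 - e^(-3)/2 and the full one is 1/2.
This works out to P = 0.9502.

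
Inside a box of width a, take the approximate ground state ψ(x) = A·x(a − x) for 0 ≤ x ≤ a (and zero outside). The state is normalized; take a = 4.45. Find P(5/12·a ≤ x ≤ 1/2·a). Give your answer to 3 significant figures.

The probability is P = ∫ |ψ|² dx over [5/12·a, 1/2·a].
Since A² = 1/(a^5/30), this is the region integral divided by the full normalization integral.
Substituting u = x/a, A² and the length scale cancel in the ratio: P = ∫_{5/12}^{1/2} u^2·(1 - u)^2 du / ∫_{0}^{1} u^2·(1 - u)^2 du.
An antiderivative of u^2·(1 - u)^2 is u^3·(6·u^2 - 15·u + 10)/30; evaluating from 5/12 to 1/2 gives ≈ 0.0051127, while the full integral is 1/30.
Evaluating gives P = 0.1534.

P ≈ 0.153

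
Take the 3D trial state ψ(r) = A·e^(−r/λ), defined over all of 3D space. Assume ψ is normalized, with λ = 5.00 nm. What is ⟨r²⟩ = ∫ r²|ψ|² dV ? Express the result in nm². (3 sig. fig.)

By definition ⟨r²⟩ = ∫ r^2 |ψ(r)|² 4πr² dr.
The ratio of the moment integral to the normalization integral gives ⟨r²⟩ = 3·λ^2.
With λ = 5.00, ⟨r^2⟩ = 75.00.

⟨r^2⟩ ≈ 75.0 nm^2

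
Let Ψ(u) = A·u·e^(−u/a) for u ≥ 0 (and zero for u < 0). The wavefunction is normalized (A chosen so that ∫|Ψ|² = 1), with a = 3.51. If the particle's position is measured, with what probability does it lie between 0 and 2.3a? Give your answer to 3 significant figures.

P ≈ 0.837

|Ψ|² is the probability density, so P = ∫_{0}^{2.3a} |Ψ|² du.
Since A² = 1/(a^3/4), this is the region integral divided by the full normalization integral.
In terms of t = u/a (A² and the length scale cancel between numerator and denominator), P = [∫_{0}^{2.3} t^2·e^(-2·t) dt] / [∫_{0}^{∞} t^2·e^(-2·t) dt].
An antiderivative of t^2·e^(-2·t) is -(2·t^2 + 2·t + 1)·e^(-2·t)/4; evaluating from 0 to 2.3 gives 1/4 - 809·e^(-23/5)/200, while the full integral is 1/4.
Taking the ratio, P = 0.8374.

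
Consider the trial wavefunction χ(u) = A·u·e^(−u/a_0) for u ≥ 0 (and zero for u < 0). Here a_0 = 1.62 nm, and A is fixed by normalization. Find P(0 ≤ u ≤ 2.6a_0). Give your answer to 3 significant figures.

P ≈ 0.891

P = ∫_{0}^{2.6a_0} |χ(u)|² du.
The normalization integral ∫|χ|²du over the whole domain equals a_0^3/4·A², and A² cancels in the ratio.
Substituting t = u/a_0, A² and the length scale cancel in the ratio: P = ∫_{0}^{2.6} t^2·e^(-2·t) dt / ∫_{0}^{∞} t^2·e^(-2·t) dt.
Using ∫ t^2·e^(-2·t) dt = -(2·t^2 + 2·t + 1)·e^(-2·t)/4, the numerator is 1/4 - 493·e^(-26/5)/100 and the denominator is 1/4.
The result is P = 0.8912.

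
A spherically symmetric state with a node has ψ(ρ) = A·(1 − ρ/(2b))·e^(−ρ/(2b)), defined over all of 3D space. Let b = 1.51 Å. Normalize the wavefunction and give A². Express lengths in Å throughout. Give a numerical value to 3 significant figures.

Normalization requires ∫|ψ|² 4πρ² dρ = 1, integrated from 0 to ∞.
∫|ψ|² 4πρ² dρ = A²·(8·π·b^3).
So A² = (8·π·b^3)^(−1).
With b = 1.51: A² = 0.01156 and A = 0.1075.

A^2 ≈ 0.0116 Å^(-3)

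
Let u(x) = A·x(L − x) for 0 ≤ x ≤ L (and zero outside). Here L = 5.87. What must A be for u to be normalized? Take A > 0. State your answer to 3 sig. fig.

Normalization requires ∫|u|² dx = 1, integrated from 0 to L.
Expanding the polynomial and integrating term by term, ∫|u|² dx = A²·(L^5/30).
So A² = (L^5/30)^(−1).
With L = 5.87: A² = 0.004305 and A = 0.06561.

A ≈ 0.0656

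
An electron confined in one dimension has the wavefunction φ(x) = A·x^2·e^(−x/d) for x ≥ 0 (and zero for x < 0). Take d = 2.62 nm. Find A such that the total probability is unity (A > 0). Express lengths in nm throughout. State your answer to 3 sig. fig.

We need A² ∫|f|² dx = 1, taking the integral from 0 to ∞.
With ∫₀^∞ x^4 e^(−αx) dx = 4!/α^5, with φ = A·x^2·e^(−x/d), the integral evaluates to A²·[3·d^5/4].
Setting this equal to 1 gives A² = 1/(3·d^5/4).
Plugging in d = 2.62 yields A = 0.1039.

A ≈ 0.104 nm^(-5/2)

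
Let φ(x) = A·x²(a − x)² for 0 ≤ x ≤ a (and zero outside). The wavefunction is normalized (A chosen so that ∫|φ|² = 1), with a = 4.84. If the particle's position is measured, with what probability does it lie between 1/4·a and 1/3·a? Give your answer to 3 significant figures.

The probability is P = ∫ |φ|² dx over [1/4·a, 1/3·a].
The normalization integral ∫|φ|²dx over the whole domain equals a^9/630·A², and A² cancels in the ratio.
Substituting u = x/a, A² and the length scale cancel in the ratio: P = ∫_{1/4}^{1/3} u^4·(1 - u)^4 du / ∫_{0}^{1} u^4·(1 - u)^4 du.
With ∫ u^4·(1 - u)^4 du = u^5·(70·u^4 - 315·u^3 + 540·u^2 - 420·u + 126)/630 + C, the region integral is ≈ 0.00015225 and the full one is 1/630.
Taking the ratio, P = 0.09592.

P ≈ 0.0959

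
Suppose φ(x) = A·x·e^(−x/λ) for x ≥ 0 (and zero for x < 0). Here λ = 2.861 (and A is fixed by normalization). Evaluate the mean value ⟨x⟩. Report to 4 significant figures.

The expectation value is the |φ|²-weighted average of x: ∫ x|φ|² dx.
Recall ∫₀^∞ x^m e^(−x/β) dx = m!·β^(m+1), since the A² factors cancel between numerator and denominator, ⟨x⟩ = 3·λ/2.
With λ = 2.861, ⟨x⟩ = 4.2915.

⟨x⟩ ≈ 4.292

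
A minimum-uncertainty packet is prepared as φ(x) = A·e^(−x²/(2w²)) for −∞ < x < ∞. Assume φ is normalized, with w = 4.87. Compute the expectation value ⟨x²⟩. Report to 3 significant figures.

By definition ⟨x²⟩ = ∫ x^2 |φ(x)|² dx.
With ∫_{−∞}^{∞} x^(2m) e^(−αx²) dx = (2m−1)!!·√π / (2^m α^(m+1/2)), evaluating both integrals, ⟨x²⟩ = w^2/2.
With w = 4.87, ⟨x^2⟩ = 11.86.

⟨x^2⟩ ≈ 11.9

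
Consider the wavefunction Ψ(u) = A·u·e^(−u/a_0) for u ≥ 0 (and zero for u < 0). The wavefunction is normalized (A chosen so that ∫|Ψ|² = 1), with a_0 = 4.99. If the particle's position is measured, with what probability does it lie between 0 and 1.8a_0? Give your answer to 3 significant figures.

P ≈ 0.697

P = ∫_{0}^{1.8a_0} |Ψ(u)|² du.
The normalization integral ∫|Ψ|²du over the whole domain equals a_0^3/4·A², and A² cancels in the ratio.
Let t = u/a_0; then A² and the length scale cancel, so P = ∫_{0}^{1.8} t^2·e^(-2·t) dt ÷ ∫_{0}^{∞} t^2·e^(-2·t) dt.
An antiderivative of t^2·e^(-2·t) is -(2·t^2 + 2·t + 1)·e^(-2·t)/4; evaluating from 0 to 1.8 gives 1/4 - 277·e^(-18/5)/100, while the full integral is 1/4.
Evaluating gives P = 0.6973.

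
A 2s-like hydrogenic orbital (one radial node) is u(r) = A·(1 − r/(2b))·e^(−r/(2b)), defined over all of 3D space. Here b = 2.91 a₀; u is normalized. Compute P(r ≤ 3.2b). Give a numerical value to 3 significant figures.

P = ∫ |u|² 4πr² dr over r ≤ 3.2b.
Normalization gives A² = 1/(8·π·b^3).
In terms of t = r/b (A², 4π and the length scale all cancel between numerator and denominator), P = [∫_{0}^{3.2} t^2·(1 - t/2)^2·e^(-t) dt] / [∫_{0}^{∞} t^2·(1 - t/2)^2·e^(-t) dt].
With ∫ t^2·(1 - t/2)^2·e^(-t) dt = -(t^4/4 + t^2 + 2·t + 2)·e^(-t) + C, the region integral is ≈ 0.17164 and the full one is 2.
The region integral divided by the full integral gives P = 0.08582.

P ≈ 0.0858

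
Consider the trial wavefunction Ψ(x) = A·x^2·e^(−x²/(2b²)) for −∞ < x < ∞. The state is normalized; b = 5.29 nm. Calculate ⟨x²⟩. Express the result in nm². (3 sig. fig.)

⟨x^2⟩ ≈ 70.0 nm^2

By definition ⟨x²⟩ = ∫ x^2 |Ψ(x)|² dx.
Evaluating both integrals, ⟨x²⟩ = 5·b^2/2.
Putting b = 5.29 gives 69.96.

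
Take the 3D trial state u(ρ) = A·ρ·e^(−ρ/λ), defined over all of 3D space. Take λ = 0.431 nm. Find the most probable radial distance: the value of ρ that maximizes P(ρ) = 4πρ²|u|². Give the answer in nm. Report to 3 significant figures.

The maximum of P(ρ) = 4πρ²|u|² occurs where its derivative vanishes.
Solving yields ρ = 2·λ.
With λ = 0.431, the most probable radial distance is 0.8620 nm.

ρ ≈ 0.862 nm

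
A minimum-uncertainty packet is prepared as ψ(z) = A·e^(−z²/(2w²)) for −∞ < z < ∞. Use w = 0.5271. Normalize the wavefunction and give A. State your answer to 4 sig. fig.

The normalization condition is ∫|ψ|² dz = 1 from −∞ to ∞.
Differentiating ∫e^(−αz²) dz = √(π/α) under α to get the higher moments, the integral (without the A² prefactor) comes out to √(π)·w.
Substituting w = 0.5271 gives A² = 1.0704, so A = 1.0346.

A ≈ 1.035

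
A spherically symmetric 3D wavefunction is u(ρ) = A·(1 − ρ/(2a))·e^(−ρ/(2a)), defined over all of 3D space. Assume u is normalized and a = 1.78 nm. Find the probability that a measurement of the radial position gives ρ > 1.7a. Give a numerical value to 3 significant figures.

Integrate the radial probability density 4πρ²|u|² over ρ > 1.7a.
Normalization gives A² = 1/(8·π·a^3).
In terms of t = ρ/a (A², 4π and the length scale all cancel between numerator and denominator), P = [∫_{1.7}^{∞} t^2·(1 - t/2)^2·e^(-t) dt] / [∫_{0}^{∞} t^2·(1 - t/2)^2·e^(-t) dt].
An antiderivative of t^2·(1 - t/2)^2·e^(-t) is -(t^4/4 + t^2 + 2·t + 2)·e^(-t); evaluating from 1.7 to ∞ gives ≈ 1.8959, while the full integral is 2.
The region integral divided by the full integral gives P = 0.9479.

P ≈ 0.948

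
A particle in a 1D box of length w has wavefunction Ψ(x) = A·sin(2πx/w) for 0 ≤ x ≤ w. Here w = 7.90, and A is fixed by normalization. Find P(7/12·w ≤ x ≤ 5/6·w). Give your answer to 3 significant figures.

The probability is P = ∫ |Ψ|² dx over [7/12·w, 5/6·w].
The normalization integral ∫|Ψ|²dx over the whole domain equals w/2·A², and A² cancels in the ratio.
In terms of u = x/w (A² and the length scale cancel between numerator and denominator), P = [∫_{7/12}^{5/6} sin(2·π·u)^2 du] / [∫_{0}^{1} sin(2·π·u)^2 du].
With ∫ sin(2·π·u)^2 du = u/2 - sin(4·π·u)/(8·π) + C, the region integral is √(3)/(8·π) + 1/8 and the full one is 1/2.
Evaluating gives P = (√(3) + π)/(4·π).

P ≈ 0.388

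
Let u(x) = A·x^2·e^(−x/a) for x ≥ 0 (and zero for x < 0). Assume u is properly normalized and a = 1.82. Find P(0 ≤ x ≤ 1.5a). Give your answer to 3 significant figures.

|u|² is the probability density, so P = ∫_{0}^{1.5a} |u|² dx.
With A² fixed by ∫|u|² = 1, i.e. A² = (3·a^5/4)^(−1), substitute and integrate.
Let t = x/a; then A² and the length scale cancel, so P = ∫_{0}^{1.5} t^4·e^(-2·t) dt ÷ ∫_{0}^{∞} t^4·e^(-2·t) dt.
Using ∫ t^4·e^(-2·t) dt = -(t^4/2 + t^3 + 3·t^2/2 + 3·t/2 + 3/4)·e^(-2·t), the numerator is 3/4 - 393·e^(-3)/32 and the denominator is 3/4.
The result is P = 0.1847.

P ≈ 0.185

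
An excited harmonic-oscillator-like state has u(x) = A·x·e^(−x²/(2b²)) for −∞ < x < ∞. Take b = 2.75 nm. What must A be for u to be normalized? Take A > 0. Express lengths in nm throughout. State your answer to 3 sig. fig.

We need A² ∫|f|² dx = 1, taking the integral from −∞ to ∞.
Differentiating ∫e^(−αx²) dx = √(π/α) under α to get the higher moments, ∫|u|² dx = A²·(√(π)·b^3/2).
With b = 2.75: A² = 0.05426 and A = 0.2329.

A ≈ 0.233 nm^(-3/2)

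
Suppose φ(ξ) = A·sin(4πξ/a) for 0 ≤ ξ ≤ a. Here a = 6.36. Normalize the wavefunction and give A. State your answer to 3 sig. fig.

We need A² ∫|f|² dξ = 1, taking the integral from 0 to a.
With φ = A·sin(4πξ/a), the integral evaluates to A²·[a/2].
Substituting a = 6.36 gives A² = 0.3145, so A = 0.5608.

A ≈ 0.561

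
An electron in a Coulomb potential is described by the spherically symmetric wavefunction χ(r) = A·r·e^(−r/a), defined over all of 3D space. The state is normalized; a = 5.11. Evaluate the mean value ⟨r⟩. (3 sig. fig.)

⟨r⟩ = ∫ r |χ|² 4πr² dr over the full domain.
Using ∫₀^∞ rⁿ e^(−αr) dr = n!/αⁿ⁺¹, the ratio of the moment integral to the normalization integral gives ⟨r⟩ = 5·a/2.
Putting a = 5.11 gives 12.78.

⟨r⟩ ≈ 12.8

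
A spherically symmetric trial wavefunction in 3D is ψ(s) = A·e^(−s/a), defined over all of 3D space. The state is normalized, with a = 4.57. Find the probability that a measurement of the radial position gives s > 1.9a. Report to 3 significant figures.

Integrate the radial probability density 4πs²|ψ|² over s > 1.9a.
A² is fixed by ∫₀^∞ 4πs²|ψ|² ds = 1, i.e. A² = (π·a^3)^(−1).
Substituting u = s/a, A², 4π and the length scale all cancel in the ratio: P = ∫_{1.9}^{∞} u^2·e^(-2·u) du / ∫_{0}^{∞} u^2·e^(-2·u) du.
With ∫ u^2·e^(-2·u) du = -(2·u^2 + 2·u + 1)·e^(-2·u)/4 + C, the region integral is 601·e^(-19/5)/200 and the full one is 1/4.
The region integral divided by the full integral gives P = 0.2689.

P ≈ 0.269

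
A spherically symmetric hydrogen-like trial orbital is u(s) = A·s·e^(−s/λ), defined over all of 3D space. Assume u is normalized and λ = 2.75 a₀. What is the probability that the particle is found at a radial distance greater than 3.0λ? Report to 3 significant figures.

P ≈ 0.285

P = ∫ |u|² 4πs² ds over s > 3.0λ.
A² is fixed by ∫₀^∞ 4πs²|u|² ds = 1, i.e. A² = (3·π·λ^5)^(−1).
Let t = s/λ; then A², 4π and the length scale all cancel, so P = ∫_{3.0}^{∞} t^4·e^(-2·t) dt ÷ ∫_{0}^{∞} t^4·e^(-2·t) dt.
With ∫ t^4·e^(-2·t) dt = -(t^4/2 + t^3 + 3·t^2/2 + 3·t/2 + 3/4)·e^(-2·t) + C, the region integral is 345·e^(-6)/4 and the full one is 3/4.
This evaluates to P = 0.2851.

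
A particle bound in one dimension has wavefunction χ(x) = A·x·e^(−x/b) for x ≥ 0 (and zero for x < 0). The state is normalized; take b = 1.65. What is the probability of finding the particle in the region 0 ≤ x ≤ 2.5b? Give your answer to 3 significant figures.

P ≈ 0.875

The probability is P = ∫ |χ|² dx over [0, 2.5b].
With A² fixed by ∫|χ|² = 1, i.e. A² = (b^3/4)^(−1), substitute and integrate.
In terms of u = x/b (A² and the length scale cancel between numerator and denominator), P = [∫_{0}^{2.5} u^2·e^(-2·u) du] / [∫_{0}^{∞} u^2·e^(-2·u) du].
With ∫ u^2·e^(-2·u) du = -(2·u^2 + 2·u + 1)·e^(-2·u)/4 + C, the region integral is 1/4 - 37·e^(-5)/8 and the full one is 1/4.
Evaluating gives P = 0.8753.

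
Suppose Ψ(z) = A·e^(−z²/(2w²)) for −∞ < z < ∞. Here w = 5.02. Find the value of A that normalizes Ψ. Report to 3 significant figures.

Require ∫ |Ψ|² dz = 1 over the whole domain.
With ∫_{−∞}^{∞} z^(2m) e^(−αz²) dz = (2m−1)!!·√π / (2^m α^(m+1/2)), ∫|Ψ|² dz = A²·(√(π)·w).
With w = 5.02: A² = 0.1124 and A = 0.3352.

A ≈ 0.335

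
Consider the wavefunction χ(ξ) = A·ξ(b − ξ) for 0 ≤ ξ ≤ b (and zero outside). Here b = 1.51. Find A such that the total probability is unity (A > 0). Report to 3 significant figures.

The normalization condition is ∫|χ|² dξ = 1 from 0 to b.
Expanding the polynomial and integrating term by term, the integral (without the A² prefactor) comes out to b^5/30.
Hence A² = 1/[b^5/30].
Substituting b = 1.51 gives A² = 3.822, so A = 1.955.

A ≈ 1.95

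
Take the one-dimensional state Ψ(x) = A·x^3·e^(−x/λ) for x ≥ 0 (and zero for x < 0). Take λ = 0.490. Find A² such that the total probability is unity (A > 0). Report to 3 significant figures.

Normalization requires ∫|Ψ|² dx = 1, integrated from 0 to ∞.
With Ψ = A·x^3·e^(−x/λ), the integral evaluates to A²·[45·λ^7/8].
So A² = (45·λ^7/8)^(−1).
Substituting λ = 0.490 gives A² = 26.21, so A = 5.120.

A^2 ≈ 26.2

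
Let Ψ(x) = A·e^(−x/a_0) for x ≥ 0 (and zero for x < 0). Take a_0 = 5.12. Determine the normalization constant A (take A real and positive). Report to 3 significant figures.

A ≈ 0.625

Require ∫ |Ψ|² dx = 1 over the whole domain.
With ∫₀^∞ x^0 e^(−αx) dx = 0!/α^1, with Ψ = A·e^(−x/a_0), the integral evaluates to A²·[a_0/2].
So A² = (a_0/2)^(−1).
Substituting a_0 = 5.12 gives A² = 0.3906, so A = 0.6250.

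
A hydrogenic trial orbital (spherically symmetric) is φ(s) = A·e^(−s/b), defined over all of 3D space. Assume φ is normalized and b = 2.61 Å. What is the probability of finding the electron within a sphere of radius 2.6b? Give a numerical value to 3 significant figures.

P ≈ 0.891

P = ∫ |φ|² 4πs² ds over s ≤ 2.6b.
The full normalization integral is A²·[π·b^3] = 1, fixing A².
Let u = s/b; then A², 4π and the length scale all cancel, so P = ∫_{0}^{2.6} u^2·e^(-2·u) du ÷ ∫_{0}^{∞} u^2·e^(-2·u) du.
An antiderivative of u^2·e^(-2·u) is -(2·u^2 + 2·u + 1)·e^(-2·u)/4; evaluating from 0 to 2.6 gives 1/4 - 493·e^(-26/5)/100, while the full integral is 1/4.
Taking the ratio yields P = 0.8912.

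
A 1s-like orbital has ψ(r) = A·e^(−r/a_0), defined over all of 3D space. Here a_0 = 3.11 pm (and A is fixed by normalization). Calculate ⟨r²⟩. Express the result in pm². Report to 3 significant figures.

⟨r^2⟩ ≈ 29.0 pm^2

The expectation value is the |ψ|²-weighted average of r^2: ∫ r^2|ψ|² 4πr² dr.
With ∫₀^∞ r^4 e^(−αr) dr = 4!/α^5, the ratio of the moment integral to the normalization integral gives ⟨r²⟩ = 3·a_0^2.
Putting a_0 = 3.11 gives 29.02.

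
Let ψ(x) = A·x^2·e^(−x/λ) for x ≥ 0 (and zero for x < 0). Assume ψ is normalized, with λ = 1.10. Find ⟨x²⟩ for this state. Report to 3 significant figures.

The expectation value is the |ψ|²-weighted average of x^2: ∫ x^2|ψ|² dx.
Since the A² factors cancel between numerator and denominator, ⟨x²⟩ = 15·λ^2/2.
Putting λ = 1.10 gives 9.075.

⟨x^2⟩ ≈ 9.08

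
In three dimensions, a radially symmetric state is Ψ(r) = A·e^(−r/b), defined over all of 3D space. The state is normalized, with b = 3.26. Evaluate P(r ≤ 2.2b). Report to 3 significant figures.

Integrate the radial probability density 4πr²|Ψ|² over r ≤ 2.2b.
The full normalization integral is A²·[π·b^3] = 1, fixing A².
Substituting u = r/b, A², 4π and the length scale all cancel in the ratio: P = ∫_{0}^{2.2} u^2·e^(-2·u) du / ∫_{0}^{∞} u^2·e^(-2·u) du.
An antiderivative of u^2·e^(-2·u) is -(2·u^2 + 2·u + 1)·e^(-2·u)/4; evaluating from 0 to 2.2 gives 1/4 - 377·e^(-22/5)/100, while the full integral is 1/4.
Taking the ratio yields P = 0.8149.

P ≈ 0.815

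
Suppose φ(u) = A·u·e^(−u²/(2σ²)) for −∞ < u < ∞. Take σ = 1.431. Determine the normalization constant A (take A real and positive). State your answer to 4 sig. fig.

Normalization requires ∫|φ|² du = 1, integrated from −∞ to ∞.
Using the Gaussian integral ∫_{−∞}^{∞} e^(−αu²) du = √(π/α), carrying out the integral gives A² · √(π)·σ^3/2.
Setting this equal to 1 gives A² = 1/(√(π)·σ^3/2).
With σ = 1.431: A² = 0.38507 and A = 0.62054.

A ≈ 0.6205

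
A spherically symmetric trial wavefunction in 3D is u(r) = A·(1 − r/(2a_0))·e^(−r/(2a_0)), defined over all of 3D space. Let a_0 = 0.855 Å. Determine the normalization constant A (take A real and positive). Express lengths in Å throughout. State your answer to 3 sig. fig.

A ≈ 0.252 Å^(-3/2)

Require ∫ |u|² 4πr² dr = 1 over the whole domain.
(Spherical symmetry: dV = 4πr² dr.)
Using ∫₀^∞ rⁿ e^(−αr) dr = n!/αⁿ⁺¹, carrying out the integral gives A² · 8·π·a_0^3.
Hence A² = 1/[8·π·a_0^3].
With a_0 = 0.855: A² = 0.06366 and A = 0.2523.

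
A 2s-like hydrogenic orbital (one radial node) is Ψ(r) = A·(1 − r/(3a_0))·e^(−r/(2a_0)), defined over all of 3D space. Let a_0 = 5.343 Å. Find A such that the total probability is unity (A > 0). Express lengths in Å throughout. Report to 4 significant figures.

A ≈ 0.02797 Å^(-3/2)

Require ∫ |Ψ|² 4πr² dr = 1 over the whole domain.
In 3D with spherical symmetry the volume element is 4πr² dr.
∫|Ψ|² 4πr² dr = A²·(8·π·a_0^3/3).
So A² = (8·π·a_0^3/3)^(−1).
Substituting a_0 = 5.343 gives A² = 0.00078257, so A = 0.027975.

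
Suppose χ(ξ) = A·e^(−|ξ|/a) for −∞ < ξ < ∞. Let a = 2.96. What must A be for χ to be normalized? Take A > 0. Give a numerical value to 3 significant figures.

The normalization condition is ∫|χ|² dξ = 1 from −∞ to ∞.
Using ∫₀^∞ ξⁿ e^(−αξ) dξ = n!/αⁿ⁺¹, with χ = A·e^(−|ξ|/a), the integral evaluates to A²·[a].
Substituting a = 2.96 gives A² = 0.3378, so A = 0.5812.

A ≈ 0.581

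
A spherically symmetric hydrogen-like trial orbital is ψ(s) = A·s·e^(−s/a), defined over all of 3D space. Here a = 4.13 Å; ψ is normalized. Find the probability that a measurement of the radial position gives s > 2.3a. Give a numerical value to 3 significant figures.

P = ∫ |ψ|² 4πs² ds over s > 2.3a.
A² is fixed by ∫₀^∞ 4πs²|ψ|² ds = 1, i.e. A² = (3·π·a^5)^(−1).
Substituting u = s/a, A², 4π and the length scale all cancel in the ratio: P = ∫_{2.3}^{∞} u^4·e^(-2·u) du / ∫_{0}^{∞} u^4·e^(-2·u) du.
With ∫ u^4·e^(-2·u) du = -(u^4/2 + u^3 + 3·u^2/2 + 3·u/2 + 3/4)·e^(-2·u) + C, the region integral is ≈ 0.38493 and the full one is 3/4.
The region integral divided by the full integral gives P = 0.5132.

P ≈ 0.513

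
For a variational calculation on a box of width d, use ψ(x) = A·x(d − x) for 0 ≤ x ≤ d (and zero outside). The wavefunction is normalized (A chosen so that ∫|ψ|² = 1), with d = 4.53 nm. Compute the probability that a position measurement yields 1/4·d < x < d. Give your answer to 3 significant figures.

P = ∫_{1/4·d}^{d} |ψ(x)|² dx.
The normalization integral ∫|ψ|²dx over the whole domain equals d^5/30·A², and A² cancels in the ratio.
In terms of u = x/d (A² and the length scale cancel between numerator and denominator), P = [∫_{1/4}^{1} u^2·(1 - u)^2 du] / [∫_{0}^{1} u^2·(1 - u)^2 du].
An antiderivative of u^2·(1 - u)^2 is u^3·(6·u^2 - 15·u + 10)/30; evaluating from 1/4 to 1 gives 153/5120, while the full integral is 1/30.
The result is P = 459/512.

P ≈ 0.896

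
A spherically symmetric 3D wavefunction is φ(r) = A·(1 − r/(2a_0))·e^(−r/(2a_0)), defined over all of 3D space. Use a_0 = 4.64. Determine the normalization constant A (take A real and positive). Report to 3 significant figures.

A ≈ 0.0200

The normalization condition is ∫|φ|² 4πr² dr = 1 from 0 to ∞.
The angular integral contributes 4π, leaving ∫₀^∞ r²|φ|² dr.
With ∫₀^∞ r^4 e^(−αr) dr = 4!/α^5, carrying out the integral gives A² · 8·π·a_0^3.
Hence A² = 1/[8·π·a_0^3].
Plugging in a_0 = 4.64 yields A = 0.01996.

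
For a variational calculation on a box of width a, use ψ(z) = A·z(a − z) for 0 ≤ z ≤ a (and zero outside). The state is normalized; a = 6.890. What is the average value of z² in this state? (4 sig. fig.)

By definition ⟨z²⟩ = ∫ z^2 |ψ(z)|² dz.
Since the A² factors cancel between numerator and denominator, ⟨z²⟩ = 2·a^2/7.
With a = 6.890, ⟨z^2⟩ = 13.563.

⟨z^2⟩ ≈ 13.56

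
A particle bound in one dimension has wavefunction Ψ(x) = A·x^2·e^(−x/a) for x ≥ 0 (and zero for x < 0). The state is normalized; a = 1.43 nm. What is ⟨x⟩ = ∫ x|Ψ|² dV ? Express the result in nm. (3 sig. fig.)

The expectation value is the |Ψ|²-weighted average of x: ∫ x|Ψ|² dx.
Using ∫₀^∞ xⁿ e^(−αx) dx = n!/αⁿ⁺¹, evaluating both integrals, ⟨x⟩ = 5·a/2.
With a = 1.43, ⟨x⟩ = 3.575.

⟨x⟩ ≈ 3.58 nm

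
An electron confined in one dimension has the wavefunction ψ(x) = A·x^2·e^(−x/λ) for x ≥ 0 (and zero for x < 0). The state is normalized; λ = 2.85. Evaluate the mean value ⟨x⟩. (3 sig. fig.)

⟨x⟩ = ∫ x |ψ|² dx over the full domain.
Recall ∫₀^∞ x^m e^(−x/β) dx = m!·β^(m+1), evaluating both integrals, ⟨x⟩ = 5·λ/2.
Putting λ = 2.85 gives 7.125.

⟨x⟩ ≈ 7.13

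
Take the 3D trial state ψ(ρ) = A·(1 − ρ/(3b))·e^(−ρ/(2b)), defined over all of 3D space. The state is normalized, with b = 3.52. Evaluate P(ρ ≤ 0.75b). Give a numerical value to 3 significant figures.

P ≈ 0.0820

P = ∫ |ψ|² 4πρ² dρ over ρ ≤ 0.75b.
Normalization gives A² = 1/(8·π·b^3/3).
Let u = ρ/b; then A², 4π and the length scale all cancel, so P = ∫_{0}^{0.75} u^2·(1 - u/3)^2·e^(-u) du ÷ ∫_{0}^{∞} u^2·(1 - u/3)^2·e^(-u) du.
An antiderivative of u^2·(1 - u/3)^2·e^(-u) is (-u^4 + 2·u^3 - 3·u^2 - 6·u - 6)·e^(-u)/9; evaluating from 0 to 0.75 gives 2/3 - 995·e^(-3/4)/768, while the full integral is 2/3.
Taking the ratio yields P = 0.08202.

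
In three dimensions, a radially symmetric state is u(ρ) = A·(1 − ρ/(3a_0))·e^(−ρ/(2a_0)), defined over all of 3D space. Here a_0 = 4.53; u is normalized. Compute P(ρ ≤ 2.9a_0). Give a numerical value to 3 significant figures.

P ≈ 0.353

Integrate the radial probability density 4πρ²|u|² over ρ ≤ 2.9a_0.
Normalization gives A² = 1/(8·π·a_0^3/3).
Let t = ρ/a_0; then A², 4π and the length scale all cancel, so P = ∫_{0}^{2.9} t^2·(1 - t/3)^2·e^(-t) dt ÷ ∫_{0}^{∞} t^2·(1 - t/3)^2·e^(-t) dt.
With ∫ t^2·(1 - t/3)^2·e^(-t) dt = (-t^4 + 2·t^3 - 3·t^2 - 6·t - 6)·e^(-t)/9 + C, the region integral is ≈ 0.23516 and the full one is 2/3.
This evaluates to P = 0.3527.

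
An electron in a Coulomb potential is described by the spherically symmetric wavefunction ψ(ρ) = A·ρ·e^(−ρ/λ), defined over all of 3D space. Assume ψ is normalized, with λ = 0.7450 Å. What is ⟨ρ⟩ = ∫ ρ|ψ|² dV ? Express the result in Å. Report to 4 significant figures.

⟨ρ⟩ ≈ 1.863 Å

⟨ρ⟩ = ∫ ρ |ψ|² 4πρ² dρ over the full domain.
With ∫₀^∞ ρ^5 e^(−αρ) dρ = 5!/α^6, evaluating both integrals, ⟨ρ⟩ = 5·λ/2.
Putting λ = 0.7450 gives 1.8625.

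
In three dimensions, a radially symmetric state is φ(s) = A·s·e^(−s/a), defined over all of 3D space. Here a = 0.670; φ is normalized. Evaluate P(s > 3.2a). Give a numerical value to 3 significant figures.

P ≈ 0.235

With dV = 4πs²ds, the probability is ∫|φ|² dV over s > 3.2a.
A² is fixed by ∫₀^∞ 4πs²|φ|² ds = 1, i.e. A² = (3·π·a^5)^(−1).
Let u = s/a; then A², 4π and the length scale all cancel, so P = ∫_{3.2}^{∞} u^4·e^(-2·u) du ÷ ∫_{0}^{∞} u^4·e^(-2·u) du.
An antiderivative of u^4·e^(-2·u) is -(u^4/2 + u^3 + 3·u^2/2 + 3·u/2 + 3/4)·e^(-2·u); evaluating from 3.2 to ∞ gives ≈ 0.17630, while the full integral is 3/4.
This evaluates to P = 0.2351.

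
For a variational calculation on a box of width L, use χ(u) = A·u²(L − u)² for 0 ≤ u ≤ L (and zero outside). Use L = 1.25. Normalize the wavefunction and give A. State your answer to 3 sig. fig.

Require ∫ |χ|² du = 1 over the whole domain.
Expanding the polynomial and integrating term by term, carrying out the integral gives A² · L^9/630.
Setting this equal to 1 gives A² = 1/(L^9/630).
With L = 1.25: A² = 84.56 and A = 9.195.

A ≈ 9.20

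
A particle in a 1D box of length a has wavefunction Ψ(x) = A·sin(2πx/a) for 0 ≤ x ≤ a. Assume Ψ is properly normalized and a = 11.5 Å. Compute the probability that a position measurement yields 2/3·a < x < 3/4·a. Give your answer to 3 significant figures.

P ≈ 0.152

P = ∫_{2/3·a}^{3/4·a} |Ψ(x)|² dx.
The normalization integral ∫|Ψ|²dx over the whole domain equals a/2·A², and A² cancels in the ratio.
In terms of u = x/a (A² and the length scale cancel between numerator and denominator), P = [∫_{2/3}^{3/4} sin(2·π·u)^2 du] / [∫_{0}^{1} sin(2·π·u)^2 du].
With ∫ sin(2·π·u)^2 du = u/2 - sin(4·π·u)/(8·π) + C, the region integral is √(3)/(16·π) + 1/24 and the full one is 1/2.
Evaluating gives P = (√(3)/8 + π/12)/π.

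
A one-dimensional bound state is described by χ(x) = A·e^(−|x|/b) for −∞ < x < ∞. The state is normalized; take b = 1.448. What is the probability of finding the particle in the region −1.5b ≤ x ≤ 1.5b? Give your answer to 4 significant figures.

P ≈ 0.9502

|χ|² is the probability density, so P = ∫_{−1.5b}^{1.5b} |χ|² dx.
Since A² = 1/(b), this is the region integral divided by the full normalization integral.
Both integrals are even about x = 0, so only the x ≥ 0 halves are needed (the factors of 2 cancel). In terms of u = x/b (A² and the length scale cancel between numerator and denominator), P = [∫_{0}^{1.5} e^(-2·u) du] / [∫_{0}^{∞} e^(-2·u) du].
With ∫ e^(-2·u) du = -e^(-2·u)/2 + C, the region integral is 1/2 - e^(-3)/2 and the full one is 1/2.
Taking the ratio, P = 0.95021.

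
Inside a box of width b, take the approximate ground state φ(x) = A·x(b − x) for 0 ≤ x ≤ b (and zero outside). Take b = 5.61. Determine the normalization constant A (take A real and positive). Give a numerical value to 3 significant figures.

We need A² ∫|f|² dx = 1, taking the integral from 0 to b.
The integral (without the A² prefactor) comes out to b^5/30.
Hence A² = 1/[b^5/30].
Substituting b = 5.61 gives A² = 0.005399, so A = 0.07348.

A ≈ 0.0735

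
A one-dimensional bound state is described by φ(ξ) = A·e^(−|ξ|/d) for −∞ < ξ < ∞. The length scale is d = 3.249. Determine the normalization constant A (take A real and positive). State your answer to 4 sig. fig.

The normalization condition is ∫|φ|² dξ = 1 from −∞ to ∞.
Carrying out the integral gives A² · d.
Substituting d = 3.249 gives A² = 0.30779, so A = 0.55479.

A ≈ 0.5548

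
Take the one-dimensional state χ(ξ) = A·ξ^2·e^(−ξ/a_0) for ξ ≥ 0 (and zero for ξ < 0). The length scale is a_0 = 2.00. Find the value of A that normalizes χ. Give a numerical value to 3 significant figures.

A ≈ 0.204

We need A² ∫|f|² dξ = 1, taking the integral from 0 to ∞.
With ∫₀^∞ ξ^4 e^(−αξ) dξ = 4!/α^5, carrying out the integral gives A² · 3·a_0^5/4.
Setting this equal to 1 gives A² = 1/(3·a_0^5/4).
Substituting a_0 = 2.00 gives A² = 0.04167, so A = 0.2041.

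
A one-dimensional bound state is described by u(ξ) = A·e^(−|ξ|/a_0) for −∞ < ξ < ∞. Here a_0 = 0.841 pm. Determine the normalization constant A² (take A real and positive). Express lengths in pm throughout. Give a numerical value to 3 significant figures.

A^2 ≈ 1.19 pm^(-1)

Normalization requires ∫|u|² dξ = 1, integrated from −∞ to ∞.
∫|u|² dξ = A²·(a_0).
Setting this equal to 1 gives A² = 1/(a_0).
Plugging in a_0 = 0.841 yields A = 1.090.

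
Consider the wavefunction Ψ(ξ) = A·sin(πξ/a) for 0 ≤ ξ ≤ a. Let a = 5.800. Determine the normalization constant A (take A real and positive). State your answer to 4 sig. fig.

The normalization condition is ∫|Ψ|² dξ = 1 from 0 to a.
With ∫₀^a sin²(nπξ/a) dξ = a/2, with Ψ = A·sin(πξ/a), the integral evaluates to A²·[a/2].
Setting this equal to 1 gives A² = 1/(a/2).
Substituting a = 5.800 gives A² = 0.34483, so A = 0.58722.

A ≈ 0.5872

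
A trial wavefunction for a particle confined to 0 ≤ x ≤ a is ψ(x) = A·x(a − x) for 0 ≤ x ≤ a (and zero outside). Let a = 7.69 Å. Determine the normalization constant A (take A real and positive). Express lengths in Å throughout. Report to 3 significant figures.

A ≈ 0.0334 Å^(-5/2)

The normalization condition is ∫|ψ|² dx = 1 from 0 to a.
Expanding the polynomial and integrating term by term, carrying out the integral gives A² · a^5/30.
With a = 7.69: A² = 0.001116 and A = 0.03340.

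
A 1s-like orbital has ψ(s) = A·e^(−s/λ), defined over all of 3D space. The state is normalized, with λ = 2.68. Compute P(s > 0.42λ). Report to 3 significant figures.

P ≈ 0.947

With dV = 4πs²ds, the probability is ∫|ψ|² dV over s > 0.42λ.
Normalization gives A² = 1/(π·λ^3).
In terms of u = s/λ (A², 4π and the length scale all cancel between numerator and denominator), P = [∫_{0.42}^{∞} u^2·e^(-2·u) du] / [∫_{0}^{∞} u^2·e^(-2·u) du].
An antiderivative of u^2·e^(-2·u) is -(2·u^2 + 2·u + 1)·e^(-2·u)/4; evaluating from 0.42 to ∞ gives 2741·e^(-21/25)/5000, while the full integral is 1/4.
The region integral divided by the full integral gives P = 0.9467.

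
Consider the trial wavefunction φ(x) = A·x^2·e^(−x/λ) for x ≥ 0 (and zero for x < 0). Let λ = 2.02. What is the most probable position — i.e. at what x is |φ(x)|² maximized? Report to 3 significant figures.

Differentiate |φ(x)|² with respect to x and set to zero.
Solving yields x = 2·λ.
With λ = 2.02, the most probable position is 4.040.

x ≈ 4.04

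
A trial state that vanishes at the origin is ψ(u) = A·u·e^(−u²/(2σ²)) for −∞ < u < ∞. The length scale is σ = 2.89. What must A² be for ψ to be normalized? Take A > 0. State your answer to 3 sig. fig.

Require ∫ |ψ|² du = 1 over the whole domain.
The integral (without the A² prefactor) comes out to √(π)·σ^3/2.
Substituting σ = 2.89 gives A² = 0.04675, so A = 0.2162.

A^2 ≈ 0.0467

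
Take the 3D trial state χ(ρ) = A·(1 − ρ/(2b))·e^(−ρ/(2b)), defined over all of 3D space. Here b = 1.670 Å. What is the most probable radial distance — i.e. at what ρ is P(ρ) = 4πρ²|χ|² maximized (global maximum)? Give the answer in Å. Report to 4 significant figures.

The maximum of P(ρ) = 4πρ²|χ|² occurs where its derivative vanishes.
Solving yields ρ = b·(√(5) + 3).
With b = 1.670, the most probable radial distance is 8.7442 Å.

ρ ≈ 8.744 Å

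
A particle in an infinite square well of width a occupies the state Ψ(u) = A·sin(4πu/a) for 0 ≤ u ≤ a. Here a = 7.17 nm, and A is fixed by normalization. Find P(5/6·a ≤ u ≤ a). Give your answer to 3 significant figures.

P ≈ 0.201

P = ∫_{5/6·a}^{a} |Ψ(u)|² du.
Since A² = 1/(a/2), this is the region integral divided by the full normalization integral.
In terms of t = u/a (A² and the length scale cancel between numerator and denominator), P = [∫_{5/6}^{1} sin(4·π·t)^2 dt] / [∫_{0}^{1} sin(4·π·t)^2 dt].
Using ∫ sin(4·π·t)^2 dt = t/2 - sin(4·π·t)·cos(4·π·t)/(8·π), the numerator is √(3)/(32·π) + 1/12 and the denominator is 1/2.
Taking the ratio, P = (√(3)/16 + π/6)/π.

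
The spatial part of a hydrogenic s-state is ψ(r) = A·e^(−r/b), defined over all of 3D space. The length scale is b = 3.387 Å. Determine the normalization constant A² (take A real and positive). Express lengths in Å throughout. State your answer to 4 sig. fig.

A^2 ≈ 0.008192 Å^(-3)

Require ∫ |ψ|² 4πr² dr = 1 over the whole domain.
The angular integral contributes 4π, leaving ∫₀^∞ r²|ψ|² dr.
Recall ∫₀^∞ r^m e^(−r/β) dr = m!·β^(m+1), carrying out the integral gives A² · π·b^3.
So A² = (π·b^3)^(−1).
With b = 3.387: A² = 0.0081923 and A = 0.090511.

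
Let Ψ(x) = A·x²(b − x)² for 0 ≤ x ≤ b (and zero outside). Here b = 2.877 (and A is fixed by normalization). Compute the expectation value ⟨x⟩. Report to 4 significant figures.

By definition ⟨x⟩ = ∫ x |Ψ(x)|² dx.
Expanding the polynomial and integrating term by term, evaluating both integrals, ⟨x⟩ = b/2.
With b = 2.877, ⟨x⟩ = 1.4385.

⟨x⟩ ≈ 1.439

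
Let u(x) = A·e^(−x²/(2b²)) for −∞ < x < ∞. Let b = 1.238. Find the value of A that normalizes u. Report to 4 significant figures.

A ≈ 0.6751

Require ∫ |u|² dx = 1 over the whole domain.
Using the Gaussian integral ∫_{−∞}^{∞} e^(−αx²) dx = √(π/α), carrying out the integral gives A² · √(π)·b.
Hence A² = 1/[√(π)·b].
With b = 1.238: A² = 0.45573 and A = 0.67508.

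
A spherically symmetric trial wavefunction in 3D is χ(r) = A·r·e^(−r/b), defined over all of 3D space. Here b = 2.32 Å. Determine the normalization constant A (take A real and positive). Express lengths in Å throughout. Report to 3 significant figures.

We need A² ∫|f|² 4πr² dr = 1, taking the integral from 0 to ∞.
(Spherical symmetry: dV = 4πr² dr.)
With ∫₀^∞ r^4 e^(−αr) dr = 4!/α^5, the integral (without the A² prefactor) comes out to 3·π·b^5.
Setting this equal to 1 gives A² = 1/(3·π·b^5).
Substituting b = 2.32 gives A² = 0.001579, so A = 0.03973.

A ≈ 0.0397 Å^(-5/2)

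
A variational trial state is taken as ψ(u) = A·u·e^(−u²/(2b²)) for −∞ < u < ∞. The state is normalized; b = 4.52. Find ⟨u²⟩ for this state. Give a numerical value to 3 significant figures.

⟨u^2⟩ ≈ 30.6

By definition ⟨u²⟩ = ∫ u^2 |ψ(u)|² du.
Since the A² factors cancel between numerator and denominator, ⟨u²⟩ = 3·b^2/2.
With b = 4.52, ⟨u^2⟩ = 30.65.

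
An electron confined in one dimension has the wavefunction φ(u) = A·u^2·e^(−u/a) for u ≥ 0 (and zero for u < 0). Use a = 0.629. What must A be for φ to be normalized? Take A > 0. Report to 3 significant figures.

A ≈ 3.68

We need A² ∫|f|² du = 1, taking the integral from 0 to ∞.
With ∫₀^∞ u^4 e^(−αu) du = 4!/α^5, with φ = A·u^2·e^(−u/a), the integral evaluates to A²·[3·a^5/4].
Setting this equal to 1 gives A² = 1/(3·a^5/4).
With a = 0.629: A² = 13.54 and A = 3.680.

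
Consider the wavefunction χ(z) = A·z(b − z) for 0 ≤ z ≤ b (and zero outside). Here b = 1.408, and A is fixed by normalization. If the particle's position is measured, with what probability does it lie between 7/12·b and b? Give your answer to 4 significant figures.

P ≈ 0.3466

|χ|² is the probability density, so P = ∫_{7/12·b}^{b} |χ|² dz.
The normalization integral ∫|χ|²dz over the whole domain equals b^5/30·A², and A² cancels in the ratio.
In terms of u = z/b (A² and the length scale cancel between numerator and denominator), P = [∫_{7/12}^{1} u^2·(1 - u)^2 du] / [∫_{0}^{1} u^2·(1 - u)^2 du].
An antiderivative of u^2·(1 - u)^2 is u^3·(6·u^2 - 15·u + 10)/30; evaluating from 7/12 to 1 gives ≈ 0.0115540, while the full integral is 1/30.
Evaluating gives P = 0.34662.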